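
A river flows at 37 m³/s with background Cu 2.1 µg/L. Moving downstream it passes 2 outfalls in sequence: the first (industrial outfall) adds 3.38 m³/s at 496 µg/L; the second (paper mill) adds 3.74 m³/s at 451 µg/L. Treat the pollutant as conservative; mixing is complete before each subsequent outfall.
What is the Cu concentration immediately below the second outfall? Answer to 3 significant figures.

78.0 µg/L

Outfall 1: combined Q = 40.38 m³/s; C = (37.00·2.100 + 3.380·496.0)/40.38 = 43.44 µg/L.
Outfall 2: combined Q = 44.12 m³/s; C = (40.38·43.44 + 3.740·451.0)/44.12 = 77.99 µg/L.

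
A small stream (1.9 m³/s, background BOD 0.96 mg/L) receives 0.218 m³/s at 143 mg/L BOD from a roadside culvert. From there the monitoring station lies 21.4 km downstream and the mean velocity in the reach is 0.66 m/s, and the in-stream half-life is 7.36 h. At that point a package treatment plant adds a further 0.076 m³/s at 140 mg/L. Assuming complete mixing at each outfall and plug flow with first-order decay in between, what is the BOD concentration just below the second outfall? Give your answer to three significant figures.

Conservation of mass: C = (1.900·0.9600 + 0.2180·143.0) / 2.118 = 33.00/2.118 = 15.58 mg/L; combined flow 2.118 m³/s.
Travel time t = 21.4·1000 / 0.66 = 32420 s = 9.007 h.
Half-life 7.36 h → k = ln 2 / 7.36 = 0.09418 h⁻¹ = 2.260 d⁻¹.
Applying C = C₀e^(−kt): 15.58 × 0.4282 = 6.671 mg/L.
Second outfall: C = (2.118·6.671 + 0.07600·140.0)/2.194 = 11.29 mg/L.

11.3 mg/L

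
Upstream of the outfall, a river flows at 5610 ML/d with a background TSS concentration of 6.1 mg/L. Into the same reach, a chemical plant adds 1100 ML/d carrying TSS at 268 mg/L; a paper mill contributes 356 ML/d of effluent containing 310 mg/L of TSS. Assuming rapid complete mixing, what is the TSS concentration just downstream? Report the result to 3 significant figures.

62.2 mg/L

Mixed concentration C = ΣQC/ΣQ = (5610·6.100 + 1100·268.0 + 356.0·310.0) / 7066 = 439400/7066 = 62.18 mg/L.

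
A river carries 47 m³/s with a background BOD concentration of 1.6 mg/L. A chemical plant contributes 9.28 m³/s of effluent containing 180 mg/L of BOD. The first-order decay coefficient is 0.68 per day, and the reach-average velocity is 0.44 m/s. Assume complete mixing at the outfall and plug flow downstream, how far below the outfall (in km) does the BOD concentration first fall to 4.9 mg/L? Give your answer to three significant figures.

Conservation of mass: C = (47.00·1.600 + 9.280·180.0) / 56.28 = 1746/56.28 = 31.02 mg/L.
Set 31.02·exp(−k·t) = 4.9 → t = ln(31.02/4.9)/k = 234500 s = 65.13 h.
Distance = v·t = 0.44·234500 = 103200 m = 103.2 km.

103 km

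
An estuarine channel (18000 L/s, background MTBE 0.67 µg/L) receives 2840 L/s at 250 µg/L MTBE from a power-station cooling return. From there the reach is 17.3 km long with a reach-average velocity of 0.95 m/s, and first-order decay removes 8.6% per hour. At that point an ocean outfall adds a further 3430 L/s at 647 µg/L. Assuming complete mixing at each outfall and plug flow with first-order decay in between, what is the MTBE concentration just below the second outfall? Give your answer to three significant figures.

Flow-weighted average: C = (18000·0.6700 + 2840·250.0) / 20840 = 722100/20840 = 34.65 µg/L; combined flow 20840 L/s.
Travel time t = 17.3·1000 / 0.95 = 18210 s = 5.058 h.
8.6%/h lost → k = −ln(1 − 0.086) = 0.08992 h⁻¹.
Decay over the reach: 34.65·exp(−kt) = 34.65·0.6345 = 21.98 µg/L.
Second outfall: C = (20840·21.98 + 3430·647.0)/24270 = 110.3 µg/L.

110 µg/L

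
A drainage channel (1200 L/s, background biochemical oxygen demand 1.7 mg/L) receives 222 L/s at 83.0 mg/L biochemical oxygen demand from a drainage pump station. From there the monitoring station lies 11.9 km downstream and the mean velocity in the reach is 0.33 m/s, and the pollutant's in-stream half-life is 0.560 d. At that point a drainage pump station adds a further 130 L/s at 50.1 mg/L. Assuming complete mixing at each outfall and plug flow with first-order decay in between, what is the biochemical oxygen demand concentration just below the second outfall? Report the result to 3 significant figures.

12.1 mg/L

Mixed concentration C = ΣQC/ΣQ = (1200·1.700 + 222.0·83.00) / 1422 = 20470/1422 = 14.39 mg/L; combined flow 1422 L/s.
Travel time t = 11.9·1000 / 0.33 = 36060 s = 10.02 h.
Half-life 0.560 d → k = ln 2 / 0.560 = 1.238 d⁻¹.
First-order decay: C = 14.39·exp(−k·t) = 14.39·0.5965 = 8.586 mg/L.
At the second outfall, C = (1422·8.586 + 130.0·50.10) / (1422 + 130.0) = 12.06 mg/L.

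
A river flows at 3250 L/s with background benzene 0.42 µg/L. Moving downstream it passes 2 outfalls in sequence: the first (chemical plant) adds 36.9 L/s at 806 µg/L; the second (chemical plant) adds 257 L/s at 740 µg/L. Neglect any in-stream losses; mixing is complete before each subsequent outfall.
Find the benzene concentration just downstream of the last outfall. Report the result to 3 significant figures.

Below outfall 1: Q → 3287 L/s, C = (3250·0.4200 + 36.90·806.0)/3287 = 9.464 µg/L.
Below outfall 2: Q → 3544 L/s, C = (3287·9.464 + 257.0·740.0)/3544 = 62.44 µg/L.

62.4 µg/L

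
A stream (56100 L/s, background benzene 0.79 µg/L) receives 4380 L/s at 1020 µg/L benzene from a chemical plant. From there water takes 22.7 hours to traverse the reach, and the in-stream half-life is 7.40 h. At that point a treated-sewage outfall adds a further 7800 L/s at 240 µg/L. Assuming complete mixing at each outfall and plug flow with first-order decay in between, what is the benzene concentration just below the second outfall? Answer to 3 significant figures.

35.3 µg/L

Conservation of mass: C = (56100·0.7900 + 4380·1020) / 60480 = 4512000/60480 = 74.60 µg/L; combined flow 60480 L/s.
Half-life 7.40 h → k = ln 2 / 7.40 = 0.09367 h⁻¹ = 2.248 d⁻¹.
After decay, C = 74.60 × e^(−kt) = 74.60 × 0.1193 = 8.899 µg/L.
Second outfall: C = (60480·8.899 + 7800·240.0)/68280 = 35.30 µg/L.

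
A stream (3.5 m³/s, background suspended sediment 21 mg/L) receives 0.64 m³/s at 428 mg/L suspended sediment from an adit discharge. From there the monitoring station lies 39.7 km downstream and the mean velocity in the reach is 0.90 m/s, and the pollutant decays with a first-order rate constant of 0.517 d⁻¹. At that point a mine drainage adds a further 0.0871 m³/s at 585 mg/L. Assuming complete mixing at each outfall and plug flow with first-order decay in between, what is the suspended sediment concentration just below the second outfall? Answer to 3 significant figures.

After mixing, C = (3.500·21.00 + 0.6400·428.0) / 4.140 = 347.4/4.140 = 83.92 mg/L; combined flow 4.140 m³/s.
Travel time t = 39.7·1000 / 0.90 = 44110 s = 12.25 h.
After decay, C = 83.92 × e^(−kt) = 83.92 × 0.7680 = 64.45 mg/L.
At the second outfall, C = (4.140·64.45 + 0.08710·585.0) / (4.140 + 0.08710) = 75.18 mg/L.

75.2 mg/L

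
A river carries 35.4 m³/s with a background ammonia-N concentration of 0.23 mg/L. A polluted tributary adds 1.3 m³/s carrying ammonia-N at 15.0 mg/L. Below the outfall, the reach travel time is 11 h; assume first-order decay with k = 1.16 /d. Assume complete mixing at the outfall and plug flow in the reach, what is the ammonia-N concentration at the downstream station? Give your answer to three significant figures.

0.443 mg/L

After mixing, C = (35.40·0.2300 + 1.300·15.00) / 36.70 = 27.64/36.70 = 0.7532 mg/L.
Applying C = C₀e^(−kt): 0.7532 × 0.5876 = 0.4426 mg/L.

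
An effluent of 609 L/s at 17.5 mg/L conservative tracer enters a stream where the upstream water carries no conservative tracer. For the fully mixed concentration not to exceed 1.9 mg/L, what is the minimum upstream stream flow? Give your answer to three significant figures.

Set C_mix = 1.9: (Q·0 + 609.0·17.50) / (Q + 609.0) = 1.9
→ Q = 609.0·(17.50 − 1.9)/(1.9 − 0) = 5000 L/s.

5000 L/s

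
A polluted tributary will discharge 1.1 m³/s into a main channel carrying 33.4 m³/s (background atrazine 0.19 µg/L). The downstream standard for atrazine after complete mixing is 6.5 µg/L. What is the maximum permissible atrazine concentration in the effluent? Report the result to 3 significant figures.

At the limit, (Qr·Cr + Qe·Cₑ)/(Qr + Qe) = 6.5:
Cₑ = (34.50·6.5 − 33.40·0.1900) / 1.100 = 198.1 µg/L.

198 µg/L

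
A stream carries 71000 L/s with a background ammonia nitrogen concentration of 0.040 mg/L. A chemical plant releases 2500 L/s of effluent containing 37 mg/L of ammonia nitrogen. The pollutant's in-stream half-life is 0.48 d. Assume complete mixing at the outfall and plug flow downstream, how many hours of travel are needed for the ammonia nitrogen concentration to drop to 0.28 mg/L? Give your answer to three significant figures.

Flow-weighted average: C = (71000·0.04000 + 2500·37.00) / 73500 = 95340/73500 = 1.297 mg/L.
Half-life 0.48 d → k = ln 2 / 0.48 = 1.444 d⁻¹.
1.297·exp(−k·t) = 0.28 → t = ln(1.297/0.28)/k = 91730 s = 25.48 h.

25.5 h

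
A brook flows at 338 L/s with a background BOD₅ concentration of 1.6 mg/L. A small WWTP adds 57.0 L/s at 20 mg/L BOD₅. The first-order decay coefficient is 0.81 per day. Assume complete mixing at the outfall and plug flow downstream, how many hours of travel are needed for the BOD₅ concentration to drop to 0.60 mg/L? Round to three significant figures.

After mixing, C = (338.0·1.600 + 57.00·20.00) / 395.0 = 1681/395.0 = 4.255 mg/L.
4.255·exp(−k·t) = 0.60 → t = ln(4.255/0.60)/k = 209000 s = 58.04 h.

58.0 h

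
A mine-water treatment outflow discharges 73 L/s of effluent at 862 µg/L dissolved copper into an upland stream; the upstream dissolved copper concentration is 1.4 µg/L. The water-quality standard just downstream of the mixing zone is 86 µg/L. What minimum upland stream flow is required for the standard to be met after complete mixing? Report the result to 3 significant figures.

670 L/s

Set C_mix = 86: (Q·1.400 + 73.00·862.0) / (Q + 73.00) = 86
→ Q = 73.00·(862.0 − 86)/(86 − 1.400) = 669.6 L/s.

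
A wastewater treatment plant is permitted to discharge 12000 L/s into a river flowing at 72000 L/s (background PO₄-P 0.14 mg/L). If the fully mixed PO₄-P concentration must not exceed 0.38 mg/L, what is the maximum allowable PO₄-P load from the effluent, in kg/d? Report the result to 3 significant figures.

1890 kg/d

Mass balance at the limit: 72000·0.1400 + 12000·Cₑ = 84000·0.38 → Cₑ = 1.820 mg/L.
12000 L/s = 12.00 m³/s. Load = 12.00 m³/s × 1.820 g/m³ × 86 400 s/d = 1887 kg/d.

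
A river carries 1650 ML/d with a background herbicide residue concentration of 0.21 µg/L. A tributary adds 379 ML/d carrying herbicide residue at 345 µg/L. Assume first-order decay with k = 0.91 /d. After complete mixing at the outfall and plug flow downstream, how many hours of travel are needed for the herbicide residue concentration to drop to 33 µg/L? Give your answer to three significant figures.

17.7 h

Mass balance: C = (1650·0.2100 + 379.0·345.0) / 2029 = 131100/2029 = 64.61 µg/L.
64.61·exp(−k·t) = 33 → t = ln(64.61/33)/k = 63800 s = 17.72 h.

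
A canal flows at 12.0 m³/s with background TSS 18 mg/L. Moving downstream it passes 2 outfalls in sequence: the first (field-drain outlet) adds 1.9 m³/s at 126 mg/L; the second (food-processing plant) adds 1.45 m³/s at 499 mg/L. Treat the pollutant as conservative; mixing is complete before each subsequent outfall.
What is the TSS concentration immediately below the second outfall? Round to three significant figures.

Outfall 1: combined Q = 13.90 m³/s; C = (12.00·18.00 + 1.900·126.0)/13.90 = 32.76 mg/L.
Outfall 2: combined Q = 15.35 m³/s; C = (13.90·32.76 + 1.450·499.0)/15.35 = 76.80 mg/L.

76.8 mg/L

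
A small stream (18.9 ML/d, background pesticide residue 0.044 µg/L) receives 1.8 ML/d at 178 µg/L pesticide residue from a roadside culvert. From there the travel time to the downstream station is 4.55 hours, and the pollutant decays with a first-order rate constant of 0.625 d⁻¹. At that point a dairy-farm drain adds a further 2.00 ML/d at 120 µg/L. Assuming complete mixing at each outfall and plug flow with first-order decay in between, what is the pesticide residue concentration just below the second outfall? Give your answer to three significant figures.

23.1 µg/L

Conservation of mass: C = (18.90·0.04400 + 1.800·178.0) / 20.70 = 321.2/20.70 = 15.52 µg/L; combined flow 20.70 ML/d.
First-order decay: C = 15.52·exp(−k·t) = 15.52·0.8883 = 13.78 µg/L.
Second outfall: C = (20.70·13.78 + 2.000·120.0)/22.70 = 23.14 µg/L.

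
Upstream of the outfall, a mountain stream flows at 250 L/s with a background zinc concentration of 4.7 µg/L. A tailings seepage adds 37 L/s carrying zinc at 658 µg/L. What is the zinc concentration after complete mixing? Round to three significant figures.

88.9 µg/L

Flow-weighted average: C = (250.0·4.700 + 37.00·658.0) / 287.0 = 25520/287.0 = 88.92 µg/L.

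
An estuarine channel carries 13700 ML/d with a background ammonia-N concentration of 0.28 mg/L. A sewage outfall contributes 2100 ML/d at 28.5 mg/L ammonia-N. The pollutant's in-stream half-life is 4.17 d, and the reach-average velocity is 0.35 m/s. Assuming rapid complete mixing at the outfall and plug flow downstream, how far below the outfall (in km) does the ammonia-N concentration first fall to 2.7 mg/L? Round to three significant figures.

After mixing, C = (13700·0.2800 + 2100·28.50) / 15800 = 63690/15800 = 4.031 mg/L.
Half-life 4.17 d → k = ln 2 / 4.17 = 0.1662 d⁻¹.
Set 4.031·exp(−k·t) = 2.7 → t = ln(4.031/2.7)/k = 208300 s = 57.86 h.
Distance = v·t = 0.35·208300 = 72900 m = 72.90 km.

72.9 km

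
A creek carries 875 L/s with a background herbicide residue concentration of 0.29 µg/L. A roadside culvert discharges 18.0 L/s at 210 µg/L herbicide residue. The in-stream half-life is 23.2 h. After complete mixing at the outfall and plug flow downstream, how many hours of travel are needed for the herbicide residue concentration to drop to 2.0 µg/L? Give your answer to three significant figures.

Conservation of mass: C = (875.0·0.2900 + 18.00·210.0) / 893.0 = 4034/893.0 = 4.517 µg/L.
Half-life 23.2 h → k = ln 2 / 23.2 = 0.02988 h⁻¹ = 0.7170 d⁻¹.
4.517·exp(−k·t) = 2.0 → t = ln(4.517/2.0)/k = 98170 s = 27.27 h.

27.3 h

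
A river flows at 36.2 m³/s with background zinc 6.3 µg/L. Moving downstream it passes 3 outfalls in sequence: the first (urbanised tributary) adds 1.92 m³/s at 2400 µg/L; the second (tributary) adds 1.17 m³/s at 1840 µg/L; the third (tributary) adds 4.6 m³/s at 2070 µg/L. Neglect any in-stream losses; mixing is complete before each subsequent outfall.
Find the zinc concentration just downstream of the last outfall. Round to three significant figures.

376 µg/L

Outfall 1: combined Q = 38.12 m³/s; C = (36.20·6.300 + 1.920·2400)/38.12 = 126.9 µg/L.
Outfall 2: combined Q = 39.29 m³/s; C = (38.12·126.9 + 1.170·1840)/39.29 = 177.9 µg/L.
Outfall 3: combined Q = 43.89 m³/s; C = (39.29·177.9 + 4.600·2070)/43.89 = 376.2 µg/L.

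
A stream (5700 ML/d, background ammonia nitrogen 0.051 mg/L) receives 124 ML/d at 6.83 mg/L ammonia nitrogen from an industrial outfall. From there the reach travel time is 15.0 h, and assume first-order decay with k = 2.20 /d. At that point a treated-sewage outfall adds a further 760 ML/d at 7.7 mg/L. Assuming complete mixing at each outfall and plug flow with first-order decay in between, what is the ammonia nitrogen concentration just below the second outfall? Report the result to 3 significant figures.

Mass balance: C = (5700·0.05100 + 124.0·6.830) / 5824 = 1138/5824 = 0.1953 mg/L; combined flow 5824 ML/d.
First-order decay: C = 0.1953·exp(−k·t) = 0.1953·0.2528 = 0.04939 mg/L.
Second outfall: C = (5824·0.04939 + 760.0·7.700)/6584 = 0.9325 mg/L.

0.933 mg/L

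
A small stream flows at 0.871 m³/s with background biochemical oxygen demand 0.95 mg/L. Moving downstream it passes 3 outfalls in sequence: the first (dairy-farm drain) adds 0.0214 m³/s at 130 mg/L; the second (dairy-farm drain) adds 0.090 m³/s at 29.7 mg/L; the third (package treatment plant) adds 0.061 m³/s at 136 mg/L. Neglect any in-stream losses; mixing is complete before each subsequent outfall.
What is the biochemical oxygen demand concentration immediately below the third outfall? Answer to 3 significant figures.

After outfall 1: Q = 0.8710 + 0.02140 = 0.8924 m³/s; C = (0.8710·0.9500 + 0.02140·130.0)/0.8924 = 4.045 mg/L.
After outfall 2: Q = 0.8924 + 0.09000 = 0.9824 m³/s; C = (0.8924·4.045 + 0.09000·29.70)/0.9824 = 6.395 mg/L.
After outfall 3: Q = 0.9824 + 0.06100 = 1.043 m³/s; C = (0.9824·6.395 + 0.06100·136.0)/1.043 = 13.97 mg/L.

14.0 mg/L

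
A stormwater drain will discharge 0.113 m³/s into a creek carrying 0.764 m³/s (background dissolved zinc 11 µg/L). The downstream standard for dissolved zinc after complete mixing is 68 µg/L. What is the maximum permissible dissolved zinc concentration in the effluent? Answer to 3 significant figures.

At the limit, (Qr·Cr + Qe·Cₑ)/(Qr + Qe) = 68:
Cₑ = (0.8770·68 − 0.7640·11.00) / 0.1130 = 453.4 µg/L.

453 µg/L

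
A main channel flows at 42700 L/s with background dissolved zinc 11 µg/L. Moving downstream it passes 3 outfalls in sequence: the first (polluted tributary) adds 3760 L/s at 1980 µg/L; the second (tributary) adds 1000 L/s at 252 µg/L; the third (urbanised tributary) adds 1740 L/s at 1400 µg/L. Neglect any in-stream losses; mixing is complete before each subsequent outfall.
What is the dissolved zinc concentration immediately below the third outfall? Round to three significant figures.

After outfall 1: Q = 42700 + 3760 = 46460 L/s; C = (42700·11.00 + 3760·1980)/46460 = 170.4 µg/L.
After outfall 2: Q = 46460 + 1000 = 47460 L/s; C = (46460·170.4 + 1000·252.0)/47460 = 172.1 µg/L.
After outfall 3: Q = 47460 + 1740 = 49200 L/s; C = (47460·172.1 + 1740·1400)/49200 = 215.5 µg/L.

215 µg/L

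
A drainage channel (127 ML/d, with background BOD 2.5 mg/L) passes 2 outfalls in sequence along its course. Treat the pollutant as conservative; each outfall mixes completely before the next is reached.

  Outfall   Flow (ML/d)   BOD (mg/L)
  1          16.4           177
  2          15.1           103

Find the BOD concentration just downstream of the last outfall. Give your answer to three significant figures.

30.1 mg/L

Outfall 1: combined Q = 143.4 ML/d; C = (127.0·2.500 + 16.40·177.0)/143.4 = 22.46 mg/L.
Outfall 2: combined Q = 158.5 ML/d; C = (143.4·22.46 + 15.10·103.0)/158.5 = 30.13 mg/L.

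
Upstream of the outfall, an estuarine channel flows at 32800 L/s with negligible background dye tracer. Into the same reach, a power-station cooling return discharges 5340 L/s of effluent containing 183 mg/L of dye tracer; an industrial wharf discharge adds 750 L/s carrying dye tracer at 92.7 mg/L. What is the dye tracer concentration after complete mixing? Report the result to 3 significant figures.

Conservation of mass: C = (32800·0 + 5340·183.0 + 750.0·92.70) / 38890 = 1047000/38890 = 26.92 mg/L.

26.9 mg/L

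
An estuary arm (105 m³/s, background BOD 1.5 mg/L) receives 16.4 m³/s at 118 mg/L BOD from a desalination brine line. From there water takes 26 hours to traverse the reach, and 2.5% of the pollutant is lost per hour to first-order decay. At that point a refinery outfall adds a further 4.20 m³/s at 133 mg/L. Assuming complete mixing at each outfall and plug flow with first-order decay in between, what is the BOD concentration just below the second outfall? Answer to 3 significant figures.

13.1 mg/L

After mixing, C = (105.0·1.500 + 16.40·118.0) / 121.4 = 2093/121.4 = 17.24 mg/L; combined flow 121.4 m³/s.
2.5%/h lost → k = −ln(1 − 0.025) = 0.02532 h⁻¹.
Decay over the reach: 17.24·exp(−kt) = 17.24·0.5177 = 8.925 mg/L.
Second outfall: C = (121.4·8.925 + 4.200·133.0)/125.6 = 13.07 mg/L.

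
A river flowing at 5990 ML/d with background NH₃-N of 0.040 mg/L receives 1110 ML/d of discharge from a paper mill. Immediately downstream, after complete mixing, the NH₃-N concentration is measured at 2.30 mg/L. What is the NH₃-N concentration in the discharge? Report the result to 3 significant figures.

Mass balance: 5990·0.04000 + 1110·Cₑ = 7100·2.300
→ Cₑ = (7100·2.300 − 5990·0.04000) / 1110 = 14.50 mg/L.

14.5 mg/L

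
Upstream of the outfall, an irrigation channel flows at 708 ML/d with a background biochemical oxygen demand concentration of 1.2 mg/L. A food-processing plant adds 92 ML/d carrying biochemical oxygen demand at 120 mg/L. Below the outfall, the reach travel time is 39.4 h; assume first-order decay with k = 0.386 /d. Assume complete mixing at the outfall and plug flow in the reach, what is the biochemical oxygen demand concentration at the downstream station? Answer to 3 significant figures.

7.89 mg/L

Mixed concentration C = ΣQC/ΣQ = (708.0·1.200 + 92.00·120.0) / 800.0 = 11890/800.0 = 14.86 mg/L.
Decay over the reach: 14.86·exp(−kt) = 14.86·0.5306 = 7.886 mg/L.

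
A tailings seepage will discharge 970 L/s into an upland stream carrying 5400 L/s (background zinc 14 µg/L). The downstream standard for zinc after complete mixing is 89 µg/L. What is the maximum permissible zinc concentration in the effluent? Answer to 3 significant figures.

507 µg/L

At the limit, (Qr·Cr + Qe·Cₑ)/(Qr + Qe) = 89:
Cₑ = (6370·89 − 5400·14.00) / 970.0 = 506.5 µg/L.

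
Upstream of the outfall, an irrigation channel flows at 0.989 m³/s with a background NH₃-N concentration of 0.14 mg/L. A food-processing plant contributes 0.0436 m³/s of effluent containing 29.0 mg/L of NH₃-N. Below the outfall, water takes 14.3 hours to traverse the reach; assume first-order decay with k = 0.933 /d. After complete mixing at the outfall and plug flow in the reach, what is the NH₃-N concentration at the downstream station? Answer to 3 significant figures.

0.779 mg/L

Flow-weighted average: C = (0.9890·0.1400 + 0.04360·29.00) / 1.033 = 1.403/1.033 = 1.359 mg/L.
First-order decay: C = 1.359·exp(−k·t) = 1.359·0.5735 = 0.7792 mg/L.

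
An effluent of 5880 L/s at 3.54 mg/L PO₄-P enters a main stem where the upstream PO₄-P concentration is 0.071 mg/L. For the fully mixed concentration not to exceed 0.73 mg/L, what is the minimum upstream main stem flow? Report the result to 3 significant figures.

Set C_mix = 0.73: (Q·0.07100 + 5880·3.540) / (Q + 5880) = 0.73
→ Q = 5880·(3.540 − 0.73)/(0.73 − 0.07100) = 25070 L/s.

25100 L/s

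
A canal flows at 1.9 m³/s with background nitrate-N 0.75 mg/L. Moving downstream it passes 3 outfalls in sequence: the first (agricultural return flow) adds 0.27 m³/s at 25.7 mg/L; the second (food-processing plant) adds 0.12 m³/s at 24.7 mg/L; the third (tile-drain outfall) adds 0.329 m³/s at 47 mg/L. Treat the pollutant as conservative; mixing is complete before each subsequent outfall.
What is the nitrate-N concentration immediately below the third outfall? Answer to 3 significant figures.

10.2 mg/L

Below outfall 1: Q → 2.170 m³/s, C = (1.900·0.7500 + 0.2700·25.70)/2.170 = 3.854 mg/L.
Below outfall 2: Q → 2.290 m³/s, C = (2.170·3.854 + 0.1200·24.70)/2.290 = 4.947 mg/L.
Below outfall 3: Q → 2.619 m³/s, C = (2.290·4.947 + 0.3290·47.00)/2.619 = 10.23 mg/L.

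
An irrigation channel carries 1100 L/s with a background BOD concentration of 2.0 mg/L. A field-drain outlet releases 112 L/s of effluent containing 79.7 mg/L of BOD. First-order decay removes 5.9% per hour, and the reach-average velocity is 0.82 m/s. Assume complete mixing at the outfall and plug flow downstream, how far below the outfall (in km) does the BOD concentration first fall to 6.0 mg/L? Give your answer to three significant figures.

20.6 km

After mixing, C = (1100·2.000 + 112.0·79.70) / 1212 = 11130/1212 = 9.180 mg/L.
5.9%/h lost → k = −ln(1 − 0.059) = 0.06081 h⁻¹.
Set 9.180·exp(−k·t) = 6.0 → t = ln(9.180/6.0)/k = 25180 s = 6.993 h.
Distance = v·t = 0.82·25180 = 20640 m = 20.64 km.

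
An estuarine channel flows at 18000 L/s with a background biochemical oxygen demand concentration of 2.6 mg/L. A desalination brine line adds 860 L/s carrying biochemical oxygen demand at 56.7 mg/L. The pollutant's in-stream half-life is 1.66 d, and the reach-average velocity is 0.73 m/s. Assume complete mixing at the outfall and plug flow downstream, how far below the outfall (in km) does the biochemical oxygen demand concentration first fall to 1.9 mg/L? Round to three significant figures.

Mixed concentration C = ΣQC/ΣQ = (18000·2.600 + 860.0·56.70) / 18860 = 95560/18860 = 5.067 mg/L.
Half-life 1.66 d → k = ln 2 / 1.66 = 0.4176 d⁻¹.
Set 5.067·exp(−k·t) = 1.9 → t = ln(5.067/1.9)/k = 203000 s = 56.38 h.
Distance = v·t = 0.73·203000 = 148200 m = 148.2 km.

148 km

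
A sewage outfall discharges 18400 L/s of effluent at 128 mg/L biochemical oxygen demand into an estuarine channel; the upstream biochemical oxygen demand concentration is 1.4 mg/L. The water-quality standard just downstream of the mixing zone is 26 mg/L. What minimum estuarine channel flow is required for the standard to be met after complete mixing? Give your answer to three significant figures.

Set C_mix = 26: (Q·1.400 + 18400·128.0) / (Q + 18400) = 26
→ Q = 18400·(128.0 − 26)/(26 − 1.400) = 76290 L/s.

76300 L/s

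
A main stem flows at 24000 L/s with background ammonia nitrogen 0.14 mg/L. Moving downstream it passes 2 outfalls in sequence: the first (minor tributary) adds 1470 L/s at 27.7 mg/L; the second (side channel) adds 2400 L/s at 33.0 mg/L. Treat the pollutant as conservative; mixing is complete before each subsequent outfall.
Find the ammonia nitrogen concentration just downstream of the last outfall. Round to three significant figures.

Outfall 1: combined Q = 25470 L/s; C = (24000·0.1400 + 1470·27.70)/25470 = 1.731 mg/L.
Outfall 2: combined Q = 27870 L/s; C = (25470·1.731 + 2400·33.00)/27870 = 4.423 mg/L.

4.42 mg/L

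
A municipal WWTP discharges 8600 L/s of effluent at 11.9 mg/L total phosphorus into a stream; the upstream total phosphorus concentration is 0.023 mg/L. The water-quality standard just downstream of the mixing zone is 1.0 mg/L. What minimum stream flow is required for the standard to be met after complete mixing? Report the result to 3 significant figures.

Set C_mix = 1.0: (Q·0.02300 + 8600·11.90) / (Q + 8600) = 1.0
→ Q = 8600·(11.90 − 1.0)/(1.0 − 0.02300) = 95950 L/s.

95900 L/s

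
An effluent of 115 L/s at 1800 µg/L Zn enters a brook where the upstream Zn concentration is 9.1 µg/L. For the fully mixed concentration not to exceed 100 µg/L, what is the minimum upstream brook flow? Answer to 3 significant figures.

Set C_mix = 100: (Q·9.100 + 115.0·1800) / (Q + 115.0) = 100
→ Q = 115.0·(1800 − 100)/(100 − 9.100) = 2151 L/s.

2150 L/s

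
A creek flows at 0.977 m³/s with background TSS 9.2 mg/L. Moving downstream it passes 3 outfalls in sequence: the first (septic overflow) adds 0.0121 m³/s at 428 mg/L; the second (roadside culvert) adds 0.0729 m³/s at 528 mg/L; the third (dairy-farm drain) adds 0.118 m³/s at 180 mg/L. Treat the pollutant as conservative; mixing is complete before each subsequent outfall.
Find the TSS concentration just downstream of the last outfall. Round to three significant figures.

62.6 mg/L

Below outfall 1: Q → 0.9891 m³/s, C = (0.9770·9.200 + 0.01210·428.0)/0.9891 = 14.32 mg/L.
Below outfall 2: Q → 1.062 m³/s, C = (0.9891·14.32 + 0.07290·528.0)/1.062 = 49.58 mg/L.
Below outfall 3: Q → 1.180 m³/s, C = (1.062·49.58 + 0.1180·180.0)/1.180 = 62.63 mg/L.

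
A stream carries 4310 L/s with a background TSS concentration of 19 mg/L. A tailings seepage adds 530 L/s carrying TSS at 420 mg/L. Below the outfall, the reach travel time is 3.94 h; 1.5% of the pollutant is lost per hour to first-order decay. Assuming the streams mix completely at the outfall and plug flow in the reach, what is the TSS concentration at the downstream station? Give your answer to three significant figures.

Mixed concentration C = ΣQC/ΣQ = (4310·19.00 + 530.0·420.0) / 4840 = 304500/4840 = 62.91 mg/L.
1.5%/h lost → k = −ln(1 − 0.015) = 0.01511 h⁻¹.
First-order decay: C = 62.91·exp(−k·t) = 62.91·0.9422 = 59.27 mg/L.

59.3 mg/L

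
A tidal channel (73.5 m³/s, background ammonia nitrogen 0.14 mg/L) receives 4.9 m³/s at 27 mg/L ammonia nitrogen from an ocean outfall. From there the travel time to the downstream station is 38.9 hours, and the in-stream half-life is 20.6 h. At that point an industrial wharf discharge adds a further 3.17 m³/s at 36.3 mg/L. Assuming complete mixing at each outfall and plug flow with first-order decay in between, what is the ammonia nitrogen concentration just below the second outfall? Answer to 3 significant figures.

1.88 mg/L

Conservation of mass: C = (73.50·0.1400 + 4.900·27.00) / 78.40 = 142.6/78.40 = 1.819 mg/L; combined flow 78.40 m³/s.
Half-life 20.6 h → k = ln 2 / 20.6 = 0.03365 h⁻¹ = 0.8076 d⁻¹.
Decay over the reach: 1.819·exp(−kt) = 1.819·0.2701 = 0.4913 mg/L.
At the second outfall, C = (78.40·0.4913 + 3.170·36.30) / (78.40 + 3.170) = 1.883 mg/L.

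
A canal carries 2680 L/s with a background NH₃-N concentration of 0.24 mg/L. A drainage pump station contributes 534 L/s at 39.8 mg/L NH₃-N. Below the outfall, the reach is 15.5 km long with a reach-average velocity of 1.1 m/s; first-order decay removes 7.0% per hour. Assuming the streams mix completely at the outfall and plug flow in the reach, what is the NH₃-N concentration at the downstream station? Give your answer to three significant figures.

5.13 mg/L

Mixed concentration C = ΣQC/ΣQ = (2680·0.2400 + 534.0·39.80) / 3214 = 21900/3214 = 6.813 mg/L.
Travel time t = 15.5·1000 / 1.1 = 14090 s = 3.914 h.
7.0%/h lost → k = −ln(1 − 0.07) = 0.07257 h⁻¹.
Applying C = C₀e^(−kt): 6.813 × 0.7527 = 5.128 mg/L.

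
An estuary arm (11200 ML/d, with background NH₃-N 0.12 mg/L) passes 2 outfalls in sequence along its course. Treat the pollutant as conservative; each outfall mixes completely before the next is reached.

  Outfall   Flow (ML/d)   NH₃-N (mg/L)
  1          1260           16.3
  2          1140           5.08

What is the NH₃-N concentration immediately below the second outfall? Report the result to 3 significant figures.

2.03 mg/L

Below outfall 1: Q → 12460 ML/d, C = (11200·0.1200 + 1260·16.30)/12460 = 1.756 mg/L.
Below outfall 2: Q → 13600 ML/d, C = (12460·1.756 + 1140·5.080)/13600 = 2.035 mg/L.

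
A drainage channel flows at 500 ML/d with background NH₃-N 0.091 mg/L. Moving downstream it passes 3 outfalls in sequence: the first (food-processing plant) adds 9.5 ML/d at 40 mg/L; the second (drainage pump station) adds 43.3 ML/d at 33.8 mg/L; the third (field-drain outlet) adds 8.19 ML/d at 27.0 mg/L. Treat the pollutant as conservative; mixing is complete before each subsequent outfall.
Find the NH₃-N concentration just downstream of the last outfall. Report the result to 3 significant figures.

3.76 mg/L

Outfall 1: combined Q = 509.5 ML/d; C = (500.0·0.09100 + 9.500·40.00)/509.5 = 0.8351 mg/L.
Outfall 2: combined Q = 552.8 ML/d; C = (509.5·0.8351 + 43.30·33.80)/552.8 = 3.417 mg/L.
Outfall 3: combined Q = 561.0 ML/d; C = (552.8·3.417 + 8.190·27.00)/561.0 = 3.762 mg/L.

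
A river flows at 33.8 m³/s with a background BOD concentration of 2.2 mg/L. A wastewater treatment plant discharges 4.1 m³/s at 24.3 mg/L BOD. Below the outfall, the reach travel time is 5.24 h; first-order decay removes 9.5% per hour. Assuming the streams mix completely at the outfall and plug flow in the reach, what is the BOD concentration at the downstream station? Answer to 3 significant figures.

2.72 mg/L

Flow-weighted average: C = (33.80·2.200 + 4.100·24.30) / 37.90 = 174.0/37.90 = 4.591 mg/L.
9.5%/h lost → k = −ln(1 − 0.095) = 0.09982 h⁻¹.
Decay over the reach: 4.591·exp(−kt) = 4.591·0.5927 = 2.721 mg/L.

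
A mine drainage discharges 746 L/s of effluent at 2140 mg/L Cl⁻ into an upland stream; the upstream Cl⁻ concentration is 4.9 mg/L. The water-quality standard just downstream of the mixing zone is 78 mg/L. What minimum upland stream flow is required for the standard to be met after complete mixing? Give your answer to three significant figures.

21000 L/s

Set C_mix = 78: (Q·4.900 + 746.0·2140) / (Q + 746.0) = 78
→ Q = 746.0·(2140 − 78)/(78 − 4.900) = 21040 L/s.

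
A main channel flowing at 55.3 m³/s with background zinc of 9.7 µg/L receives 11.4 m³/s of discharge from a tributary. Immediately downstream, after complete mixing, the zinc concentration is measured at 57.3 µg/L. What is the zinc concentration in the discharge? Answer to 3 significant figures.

Mass balance: 55.30·9.700 + 11.40·Cₑ = 66.70·57.30
→ Cₑ = (66.70·57.30 − 55.30·9.700) / 11.40 = 288.2 µg/L.

288 µg/L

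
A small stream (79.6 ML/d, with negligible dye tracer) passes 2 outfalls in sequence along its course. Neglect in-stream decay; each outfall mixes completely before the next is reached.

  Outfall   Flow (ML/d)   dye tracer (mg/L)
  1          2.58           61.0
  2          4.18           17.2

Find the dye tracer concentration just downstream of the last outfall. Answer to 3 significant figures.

2.65 mg/L

After outfall 1: Q = 79.60 + 2.580 = 82.18 ML/d; C = (79.60·0 + 2.580·61.00)/82.18 = 1.915 mg/L.
After outfall 2: Q = 82.18 + 4.180 = 86.36 ML/d; C = (82.18·1.915 + 4.180·17.20)/86.36 = 2.655 mg/L.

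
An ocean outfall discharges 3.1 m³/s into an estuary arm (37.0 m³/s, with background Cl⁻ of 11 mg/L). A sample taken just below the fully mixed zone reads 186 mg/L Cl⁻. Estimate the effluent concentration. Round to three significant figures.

Mass balance: 37.00·11.00 + 3.100·Cₑ = 40.10·186.0
→ Cₑ = (40.10·186.0 − 37.00·11.00) / 3.100 = 2275 mg/L.

2270 mg/L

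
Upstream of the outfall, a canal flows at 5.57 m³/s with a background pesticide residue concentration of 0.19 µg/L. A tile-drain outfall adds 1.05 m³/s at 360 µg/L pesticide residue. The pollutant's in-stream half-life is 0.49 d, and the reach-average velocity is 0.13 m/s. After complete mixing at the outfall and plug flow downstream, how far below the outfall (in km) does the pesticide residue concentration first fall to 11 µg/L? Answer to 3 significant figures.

Conservation of mass: C = (5.570·0.1900 + 1.050·360.0) / 6.620 = 379.1/6.620 = 57.26 µg/L.
Half-life 0.49 d → k = ln 2 / 0.49 = 1.415 d⁻¹.
Set 57.26·exp(−k·t) = 11 → t = ln(57.26/11)/k = 100800 s = 27.99 h.
Distance = v·t = 0.13·100800 = 13100 m = 13.10 km.

13.1 km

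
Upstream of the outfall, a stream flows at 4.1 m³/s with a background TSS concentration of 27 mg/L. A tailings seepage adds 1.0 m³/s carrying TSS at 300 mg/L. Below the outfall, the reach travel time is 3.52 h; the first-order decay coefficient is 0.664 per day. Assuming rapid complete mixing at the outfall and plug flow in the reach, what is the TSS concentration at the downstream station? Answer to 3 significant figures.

Conservation of mass: C = (4.100·27.00 + 1.000·300.0) / 5.100 = 410.7/5.100 = 80.53 mg/L.
Applying C = C₀e^(−kt): 80.53 × 0.9072 = 73.06 mg/L.

73.1 mg/L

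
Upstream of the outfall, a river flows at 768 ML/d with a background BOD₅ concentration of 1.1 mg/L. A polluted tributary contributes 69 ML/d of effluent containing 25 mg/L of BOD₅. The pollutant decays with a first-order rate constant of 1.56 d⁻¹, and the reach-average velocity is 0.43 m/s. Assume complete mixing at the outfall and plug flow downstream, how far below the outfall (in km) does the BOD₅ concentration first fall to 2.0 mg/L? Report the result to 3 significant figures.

10.2 km

Flow-weighted average: C = (768.0·1.100 + 69.00·25.00) / 837.0 = 2570/837.0 = 3.070 mg/L.
Set 3.070·exp(−k·t) = 2.0 → t = ln(3.070/2.0)/k = 23740 s = 6.594 h.
Distance = v·t = 0.43·23740 = 10210 m = 10.21 km.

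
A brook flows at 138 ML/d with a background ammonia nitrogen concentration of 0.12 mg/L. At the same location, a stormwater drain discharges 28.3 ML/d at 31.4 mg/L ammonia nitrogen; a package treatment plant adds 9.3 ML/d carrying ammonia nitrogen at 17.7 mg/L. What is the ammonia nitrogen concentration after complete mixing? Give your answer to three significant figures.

6.09 mg/L

Conservation of mass: C = (138.0·0.1200 + 28.30·31.40 + 9.300·17.70) / 175.6 = 1070/175.6 = 6.092 mg/L.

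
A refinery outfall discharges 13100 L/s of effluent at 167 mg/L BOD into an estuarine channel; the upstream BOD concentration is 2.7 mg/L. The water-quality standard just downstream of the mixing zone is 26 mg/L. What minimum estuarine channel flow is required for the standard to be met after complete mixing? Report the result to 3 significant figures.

Set C_mix = 26: (Q·2.700 + 13100·167.0) / (Q + 13100) = 26
→ Q = 13100·(167.0 − 26)/(26 − 2.700) = 79270 L/s.

79300 L/s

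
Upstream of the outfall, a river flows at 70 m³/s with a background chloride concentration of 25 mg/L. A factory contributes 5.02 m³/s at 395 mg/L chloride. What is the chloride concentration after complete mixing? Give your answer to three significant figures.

After mixing, C = (70.00·25.00 + 5.020·395.0) / 75.02 = 3733/75.02 = 49.76 mg/L.

49.8 mg/L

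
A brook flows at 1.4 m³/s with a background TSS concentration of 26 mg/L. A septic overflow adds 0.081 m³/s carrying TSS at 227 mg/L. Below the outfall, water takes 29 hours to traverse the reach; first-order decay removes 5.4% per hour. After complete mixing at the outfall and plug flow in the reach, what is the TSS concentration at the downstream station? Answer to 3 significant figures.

7.40 mg/L

Mass balance: C = (1.400·26.00 + 0.08100·227.0) / 1.481 = 54.79/1.481 = 36.99 mg/L.
5.4%/h lost → k = −ln(1 − 0.054) = 0.05551 h⁻¹.
After decay, C = 36.99 × e^(−kt) = 36.99 × 0.1999 = 7.395 mg/L.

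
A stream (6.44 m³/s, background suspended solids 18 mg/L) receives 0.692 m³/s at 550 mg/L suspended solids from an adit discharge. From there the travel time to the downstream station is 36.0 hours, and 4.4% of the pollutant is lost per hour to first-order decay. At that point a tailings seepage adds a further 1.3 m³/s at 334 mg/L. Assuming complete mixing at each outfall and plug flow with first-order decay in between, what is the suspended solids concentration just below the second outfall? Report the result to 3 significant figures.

Mixed concentration C = ΣQC/ΣQ = (6.440·18.00 + 0.6920·550.0) / 7.132 = 496.5/7.132 = 69.62 mg/L; combined flow 7.132 m³/s.
4.4%/h lost → k = −ln(1 − 0.044) = 0.04500 h⁻¹.
After decay, C = 69.62 × e^(−kt) = 69.62 × 0.1979 = 13.78 mg/L.
Second outfall: C = (7.132·13.78 + 1.300·334.0)/8.432 = 63.15 mg/L.

63.1 mg/L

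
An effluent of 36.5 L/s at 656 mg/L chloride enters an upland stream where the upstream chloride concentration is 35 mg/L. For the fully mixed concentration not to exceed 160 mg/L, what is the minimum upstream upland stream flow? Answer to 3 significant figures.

Set C_mix = 160: (Q·35.00 + 36.50·656.0) / (Q + 36.50) = 160
→ Q = 36.50·(656.0 − 160)/(160 − 35.00) = 144.8 L/s.

145 L/s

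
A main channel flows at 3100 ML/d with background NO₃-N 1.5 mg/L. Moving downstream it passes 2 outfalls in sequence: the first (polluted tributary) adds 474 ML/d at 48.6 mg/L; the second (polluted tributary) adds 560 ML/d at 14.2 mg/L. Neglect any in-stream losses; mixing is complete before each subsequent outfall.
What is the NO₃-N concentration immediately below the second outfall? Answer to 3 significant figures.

8.62 mg/L

Below outfall 1: Q → 3574 ML/d, C = (3100·1.500 + 474.0·48.60)/3574 = 7.747 mg/L.
Below outfall 2: Q → 4134 ML/d, C = (3574·7.747 + 560.0·14.20)/4134 = 8.621 mg/L.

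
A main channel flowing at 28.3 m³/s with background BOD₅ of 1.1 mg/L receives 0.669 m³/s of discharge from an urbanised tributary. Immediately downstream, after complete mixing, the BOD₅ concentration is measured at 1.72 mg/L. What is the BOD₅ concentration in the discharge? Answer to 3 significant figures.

27.9 mg/L

Mass balance: 28.30·1.100 + 0.6690·Cₑ = 28.97·1.720
→ Cₑ = (28.97·1.720 − 28.30·1.100) / 0.6690 = 27.95 mg/L.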